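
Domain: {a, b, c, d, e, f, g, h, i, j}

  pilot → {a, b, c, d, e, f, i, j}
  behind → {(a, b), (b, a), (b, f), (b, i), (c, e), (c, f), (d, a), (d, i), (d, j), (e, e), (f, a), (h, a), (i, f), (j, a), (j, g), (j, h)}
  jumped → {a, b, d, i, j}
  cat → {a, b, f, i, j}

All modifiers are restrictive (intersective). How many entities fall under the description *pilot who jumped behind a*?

⟦who jumped⟧ = ⟦jumped⟧ = {a, b, d, i, j}
⟦behind a⟧ = {x : ⟨x, a⟩ ∈ ⟦behind⟧} = {b, d, f, h, j}
⟦pilot⟧ = {a, b, c, d, e, f, i, j}
… ∩ ⟦who jumped⟧ = {a, b, c, d, e, f, i, j} ∩ {a, b, d, i, j} = {a, b, d, i, j}
… ∩ ⟦behind a⟧ = {a, b, d, i, j} ∩ {b, d, f, h, j} = {b, d, j}
⟦pilot who jumped behind a⟧ = {b, d, j}, so the cardinality is 3.

3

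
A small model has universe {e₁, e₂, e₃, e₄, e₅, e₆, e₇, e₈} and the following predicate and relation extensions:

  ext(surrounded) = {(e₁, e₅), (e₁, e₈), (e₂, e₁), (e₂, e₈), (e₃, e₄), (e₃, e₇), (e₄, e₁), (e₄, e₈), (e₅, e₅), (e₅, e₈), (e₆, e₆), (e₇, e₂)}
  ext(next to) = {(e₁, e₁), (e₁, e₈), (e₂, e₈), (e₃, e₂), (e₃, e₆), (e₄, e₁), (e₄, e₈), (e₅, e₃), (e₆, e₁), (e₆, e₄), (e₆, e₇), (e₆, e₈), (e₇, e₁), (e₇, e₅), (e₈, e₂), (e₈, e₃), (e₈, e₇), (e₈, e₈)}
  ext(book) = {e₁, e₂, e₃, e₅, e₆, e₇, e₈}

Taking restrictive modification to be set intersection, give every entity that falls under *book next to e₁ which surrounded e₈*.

⟦next to e₁⟧ = {x : ⟨x, e₁⟩ ∈ ⟦next to⟧} = {e₁, e₄, e₆, e₇}
⟦which surrounded e₈⟧ = {x : ⟨x, e₈⟩ ∈ ⟦surrounded⟧} = {e₁, e₂, e₄, e₅}
⟦book⟧ = {e₁, e₂, e₃, e₅, e₆, e₇, e₈}
… ∩ ⟦next to e₁⟧ = {e₁, e₂, e₃, e₅, e₆, e₇, e₈} ∩ {e₁, e₄, e₆, e₇} = {e₁, e₆, e₇}
… ∩ ⟦which surrounded e₈⟧ = {e₁, e₆, e₇} ∩ {e₁, e₂, e₄, e₅} = {e₁}
So ⟦book next to e₁ which surrounded e₈⟧ = {e₁}.

{e₁}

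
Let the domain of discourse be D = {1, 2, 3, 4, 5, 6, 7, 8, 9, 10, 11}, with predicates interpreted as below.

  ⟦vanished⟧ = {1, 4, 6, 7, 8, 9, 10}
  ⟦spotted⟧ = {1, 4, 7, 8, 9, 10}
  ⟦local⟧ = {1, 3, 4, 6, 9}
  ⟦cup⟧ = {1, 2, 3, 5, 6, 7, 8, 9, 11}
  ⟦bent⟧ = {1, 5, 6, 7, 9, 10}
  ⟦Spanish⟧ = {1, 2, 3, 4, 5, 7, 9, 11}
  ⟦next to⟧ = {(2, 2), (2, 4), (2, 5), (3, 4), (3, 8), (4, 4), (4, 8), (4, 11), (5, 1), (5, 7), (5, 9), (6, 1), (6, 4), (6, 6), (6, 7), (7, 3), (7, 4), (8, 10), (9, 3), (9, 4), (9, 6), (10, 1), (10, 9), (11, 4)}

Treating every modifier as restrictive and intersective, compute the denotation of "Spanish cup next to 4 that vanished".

{7, 9}

⟦next to 4⟧ = {x : ⟨x, 4⟩ ∈ ⟦next to⟧} = {2, 3, 4, 6, 7, 9, 11}
⟦that vanished⟧ = ⟦vanished⟧ = {1, 4, 6, 7, 8, 9, 10}
⟦cup⟧ = {1, 2, 3, 5, 6, 7, 8, 9, 11}
… ∩ ⟦next to 4⟧ = {1, 2, 3, 5, 6, 7, 8, 9, 11} ∩ {2, 3, 4, 6, 7, 9, 11} = {2, 3, 6, 7, 9, 11}
… ∩ ⟦that vanished⟧ = {2, 3, 6, 7, 9, 11} ∩ {1, 4, 6, 7, 8, 9, 10} = {6, 7, 9}
… ∩ ⟦Spanish⟧ = {6, 7, 9} ∩ {1, 2, 3, 4, 5, 7, 9, 11} = {7, 9}
So ⟦Spanish cup next to 4 that vanished⟧ = {7, 9}.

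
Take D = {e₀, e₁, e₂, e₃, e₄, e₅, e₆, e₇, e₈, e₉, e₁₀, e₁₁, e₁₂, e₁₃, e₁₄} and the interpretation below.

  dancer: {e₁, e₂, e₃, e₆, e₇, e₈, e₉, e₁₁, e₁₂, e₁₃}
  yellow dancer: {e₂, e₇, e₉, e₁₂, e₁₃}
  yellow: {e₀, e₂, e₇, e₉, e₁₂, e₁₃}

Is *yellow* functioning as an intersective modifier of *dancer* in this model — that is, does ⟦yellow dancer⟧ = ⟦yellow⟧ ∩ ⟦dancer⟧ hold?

yes

⟦yellow⟧ ∩ ⟦dancer⟧ = {e₀, e₂, e₇, e₉, e₁₂, e₁₃} ∩ {e₁, e₂, e₃, e₆, e₇, e₈, e₉, e₁₁, e₁₂, e₁₃} = {e₂, e₇, e₉, e₁₂, e₁₃}
Observed ⟦yellow dancer⟧ = {e₂, e₇, e₉, e₁₂, e₁₃}.
These coincide, so the modifier is intersective here.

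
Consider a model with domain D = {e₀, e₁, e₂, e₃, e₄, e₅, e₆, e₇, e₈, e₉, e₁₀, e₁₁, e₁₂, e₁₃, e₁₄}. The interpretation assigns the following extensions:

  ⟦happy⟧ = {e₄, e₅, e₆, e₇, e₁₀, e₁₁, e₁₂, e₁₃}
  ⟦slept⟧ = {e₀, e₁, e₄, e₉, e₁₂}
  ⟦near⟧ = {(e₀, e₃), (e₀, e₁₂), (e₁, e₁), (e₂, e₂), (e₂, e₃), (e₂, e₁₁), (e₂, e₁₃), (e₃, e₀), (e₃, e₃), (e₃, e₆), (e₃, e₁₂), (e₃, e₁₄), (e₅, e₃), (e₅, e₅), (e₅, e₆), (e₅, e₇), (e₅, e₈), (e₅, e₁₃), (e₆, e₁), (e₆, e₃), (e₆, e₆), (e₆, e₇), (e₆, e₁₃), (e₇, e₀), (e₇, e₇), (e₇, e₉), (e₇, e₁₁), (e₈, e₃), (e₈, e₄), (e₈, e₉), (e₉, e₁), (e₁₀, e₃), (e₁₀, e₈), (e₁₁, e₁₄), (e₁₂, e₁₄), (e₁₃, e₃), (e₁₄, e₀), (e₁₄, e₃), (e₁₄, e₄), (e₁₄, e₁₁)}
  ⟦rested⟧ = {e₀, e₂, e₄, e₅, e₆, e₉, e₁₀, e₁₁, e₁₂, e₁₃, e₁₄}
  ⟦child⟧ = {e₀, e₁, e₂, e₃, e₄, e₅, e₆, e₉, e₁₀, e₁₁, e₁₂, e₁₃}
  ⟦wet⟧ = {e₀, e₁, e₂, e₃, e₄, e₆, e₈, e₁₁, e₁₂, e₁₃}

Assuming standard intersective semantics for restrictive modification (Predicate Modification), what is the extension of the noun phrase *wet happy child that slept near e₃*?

{}

⟦that slept⟧ = ⟦slept⟧ = {e₀, e₁, e₄, e₉, e₁₂}
⟦near e₃⟧ = {x : ⟨x, e₃⟩ ∈ ⟦near⟧} = {e₀, e₂, e₃, e₅, e₆, e₈, e₁₀, e₁₃, e₁₄}
⟦child⟧ = {e₀, e₁, e₂, e₃, e₄, e₅, e₆, e₉, e₁₀, e₁₁, e₁₂, e₁₃}
… ∩ ⟦that slept⟧ = {e₀, e₁, e₂, e₃, e₄, e₅, e₆, e₉, e₁₀, e₁₁, e₁₂, e₁₃} ∩ {e₀, e₁, e₄, e₉, e₁₂} = {e₀, e₁, e₄, e₉, e₁₂}
… ∩ ⟦near e₃⟧ = {e₀, e₁, e₄, e₉, e₁₂} ∩ {e₀, e₂, e₃, e₅, e₆, e₈, e₁₀, e₁₃, e₁₄} = {e₀}
… ∩ ⟦wet⟧ = {e₀} ∩ {e₀, e₁, e₂, e₃, e₄, e₆, e₈, e₁₁, e₁₂, e₁₃} = {e₀}
… ∩ ⟦happy⟧ = {e₀} ∩ {e₄, e₅, e₆, e₇, e₁₀, e₁₁, e₁₂, e₁₃} = ∅
So ⟦wet happy child that slept near e₃⟧ = {}.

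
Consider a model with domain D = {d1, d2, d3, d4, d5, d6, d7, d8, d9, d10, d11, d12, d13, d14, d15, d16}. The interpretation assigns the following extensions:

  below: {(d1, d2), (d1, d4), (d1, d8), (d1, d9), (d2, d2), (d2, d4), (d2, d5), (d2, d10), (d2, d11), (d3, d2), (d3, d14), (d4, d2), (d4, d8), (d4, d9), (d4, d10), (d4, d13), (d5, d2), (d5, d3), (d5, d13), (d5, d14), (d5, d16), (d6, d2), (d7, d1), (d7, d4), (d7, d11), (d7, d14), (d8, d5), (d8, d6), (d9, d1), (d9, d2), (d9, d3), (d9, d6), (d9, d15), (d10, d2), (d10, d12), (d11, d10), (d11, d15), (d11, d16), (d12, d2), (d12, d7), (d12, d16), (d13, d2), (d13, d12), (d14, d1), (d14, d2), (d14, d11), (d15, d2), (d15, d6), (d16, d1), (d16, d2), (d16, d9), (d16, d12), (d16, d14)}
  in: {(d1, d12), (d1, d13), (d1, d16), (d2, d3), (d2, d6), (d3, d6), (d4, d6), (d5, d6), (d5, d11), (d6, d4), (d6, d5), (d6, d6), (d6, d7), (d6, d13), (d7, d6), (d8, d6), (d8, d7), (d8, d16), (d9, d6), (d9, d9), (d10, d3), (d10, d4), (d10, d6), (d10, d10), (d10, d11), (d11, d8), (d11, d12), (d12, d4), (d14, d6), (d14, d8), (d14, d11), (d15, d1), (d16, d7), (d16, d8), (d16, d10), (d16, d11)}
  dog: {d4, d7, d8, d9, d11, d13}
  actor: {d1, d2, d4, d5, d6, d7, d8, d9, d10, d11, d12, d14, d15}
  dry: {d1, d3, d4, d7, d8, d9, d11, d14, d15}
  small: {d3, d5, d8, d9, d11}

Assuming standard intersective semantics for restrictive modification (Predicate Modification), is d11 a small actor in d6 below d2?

⟦in d6⟧ = {x : ⟨x, d6⟩ ∈ ⟦in⟧} = {d2, d3, d4, d5, d6, d7, d8, d9, d10, d14}
⟦below d2⟧ = {x : ⟨x, d2⟩ ∈ ⟦below⟧} = {d1, d2, d3, d4, d5, d6, d9, d10, d12, d13, d14, d15, d16}
⟦actor⟧ = {d1, d2, d4, d5, d6, d7, d8, d9, d10, d11, d12, d14, d15}
… ∩ ⟦in d6⟧ = {d1, d2, d4, d5, d6, d7, d8, d9, d10, d11, d12, d14, d15} ∩ {d2, d3, d4, d5, d6, d7, d8, d9, d10, d14} = {d2, d4, d5, d6, d7, d8, d9, d10, d14}
… ∩ ⟦below d2⟧ = {d2, d4, d5, d6, d7, d8, d9, d10, d14} ∩ {d1, d2, d3, d4, d5, d6, d9, d10, d12, d13, d14, d15, d16} = {d2, d4, d5, d6, d9, d10, d14}
… ∩ ⟦small⟧ = {d2, d4, d5, d6, d9, d10, d14} ∩ {d3, d5, d8, d9, d11} = {d5, d9}
⟦small actor in d6 below d2⟧ = {d5, d9}; d11 ∉ this set.

no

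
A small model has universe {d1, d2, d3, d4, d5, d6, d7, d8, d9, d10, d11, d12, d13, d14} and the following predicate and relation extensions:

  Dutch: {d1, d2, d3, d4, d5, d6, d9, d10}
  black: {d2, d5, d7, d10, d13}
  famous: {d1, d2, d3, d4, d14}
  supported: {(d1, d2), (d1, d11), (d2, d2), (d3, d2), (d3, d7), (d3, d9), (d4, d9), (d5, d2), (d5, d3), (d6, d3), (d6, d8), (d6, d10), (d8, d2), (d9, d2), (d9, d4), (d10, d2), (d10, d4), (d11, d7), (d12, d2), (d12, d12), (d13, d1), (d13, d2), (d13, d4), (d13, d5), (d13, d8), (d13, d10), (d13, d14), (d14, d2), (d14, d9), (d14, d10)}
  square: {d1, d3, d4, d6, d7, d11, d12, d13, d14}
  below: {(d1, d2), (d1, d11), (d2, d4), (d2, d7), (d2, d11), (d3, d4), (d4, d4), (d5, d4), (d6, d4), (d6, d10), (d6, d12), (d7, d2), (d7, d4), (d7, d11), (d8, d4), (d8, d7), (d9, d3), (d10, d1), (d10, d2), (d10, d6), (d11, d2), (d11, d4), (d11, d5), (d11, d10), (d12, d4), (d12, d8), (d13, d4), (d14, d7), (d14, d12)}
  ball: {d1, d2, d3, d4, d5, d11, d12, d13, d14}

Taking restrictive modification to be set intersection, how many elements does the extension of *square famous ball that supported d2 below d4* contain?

1

⟦that supported d2⟧ = {x : ⟨x, d2⟩ ∈ ⟦supported⟧} = {d1, d2, d3, d5, d8, d9, d10, d12, d13, d14}
⟦below d4⟧ = {x : ⟨x, d4⟩ ∈ ⟦below⟧} = {d2, d3, d4, d5, d6, d7, d8, d11, d12, d13}
⟦ball⟧ = {d1, d2, d3, d4, d5, d11, d12, d13, d14}
… ∩ ⟦that supported d2⟧ = {d1, d2, d3, d4, d5, d11, d12, d13, d14} ∩ {d1, d2, d3, d5, d8, d9, d10, d12, d13, d14} = {d1, d2, d3, d5, d12, d13, d14}
… ∩ ⟦below d4⟧ = {d1, d2, d3, d5, d12, d13, d14} ∩ {d2, d3, d4, d5, d6, d7, d8, d11, d12, d13} = {d2, d3, d5, d12, d13}
… ∩ ⟦square⟧ = {d2, d3, d5, d12, d13} ∩ {d1, d3, d4, d6, d7, d11, d12, d13, d14} = {d3, d12, d13}
… ∩ ⟦famous⟧ = {d3, d12, d13} ∩ {d1, d2, d3, d4, d14} = {d3}
⟦square famous ball that supported d2 below d4⟧ = {d3}, so the cardinality is 1.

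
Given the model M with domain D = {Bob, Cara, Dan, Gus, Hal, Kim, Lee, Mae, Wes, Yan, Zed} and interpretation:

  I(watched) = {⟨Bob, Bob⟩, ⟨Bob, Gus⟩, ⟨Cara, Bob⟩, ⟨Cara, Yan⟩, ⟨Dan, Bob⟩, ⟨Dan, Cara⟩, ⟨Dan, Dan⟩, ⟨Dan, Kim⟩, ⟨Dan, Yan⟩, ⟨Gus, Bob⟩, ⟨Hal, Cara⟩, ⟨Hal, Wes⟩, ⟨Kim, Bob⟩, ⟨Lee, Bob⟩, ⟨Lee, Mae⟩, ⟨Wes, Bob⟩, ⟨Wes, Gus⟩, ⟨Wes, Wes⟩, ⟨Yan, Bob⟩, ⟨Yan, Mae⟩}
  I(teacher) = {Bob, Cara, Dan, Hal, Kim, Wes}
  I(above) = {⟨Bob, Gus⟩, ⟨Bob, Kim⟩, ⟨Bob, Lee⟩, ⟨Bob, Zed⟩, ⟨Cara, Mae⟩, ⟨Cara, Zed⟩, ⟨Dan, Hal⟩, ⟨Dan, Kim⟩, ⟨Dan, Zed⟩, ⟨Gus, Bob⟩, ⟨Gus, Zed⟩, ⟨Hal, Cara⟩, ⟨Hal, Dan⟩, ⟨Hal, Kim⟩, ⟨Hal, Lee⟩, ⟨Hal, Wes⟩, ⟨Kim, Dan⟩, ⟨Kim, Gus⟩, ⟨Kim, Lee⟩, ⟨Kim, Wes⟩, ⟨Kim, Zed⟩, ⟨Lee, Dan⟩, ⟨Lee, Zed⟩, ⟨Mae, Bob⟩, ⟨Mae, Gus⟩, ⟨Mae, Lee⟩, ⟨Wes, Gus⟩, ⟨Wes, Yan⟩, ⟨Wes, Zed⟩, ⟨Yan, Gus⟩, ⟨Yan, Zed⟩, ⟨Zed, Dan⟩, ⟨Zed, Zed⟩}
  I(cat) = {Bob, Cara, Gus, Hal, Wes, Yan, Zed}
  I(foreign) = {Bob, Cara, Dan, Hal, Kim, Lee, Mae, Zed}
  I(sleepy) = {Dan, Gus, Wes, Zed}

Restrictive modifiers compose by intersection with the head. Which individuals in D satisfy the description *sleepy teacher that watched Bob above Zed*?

{Dan, Wes}

⟦that watched Bob⟧ = {x : ⟨x, Bob⟩ ∈ ⟦watched⟧} = {Bob, Cara, Dan, Gus, Kim, Lee, Wes, Yan}
⟦above Zed⟧ = {x : ⟨x, Zed⟩ ∈ ⟦above⟧} = {Bob, Cara, Dan, Gus, Kim, Lee, Wes, Yan, Zed}
⟦teacher⟧ = {Bob, Cara, Dan, Hal, Kim, Wes}
… ∩ ⟦that watched Bob⟧ = {Bob, Cara, Dan, Hal, Kim, Wes} ∩ {Bob, Cara, Dan, Gus, Kim, Lee, Wes, Yan} = {Bob, Cara, Dan, Kim, Wes}
… ∩ ⟦above Zed⟧ = {Bob, Cara, Dan, Kim, Wes} ∩ {Bob, Cara, Dan, Gus, Kim, Lee, Wes, Yan, Zed} = {Bob, Cara, Dan, Kim, Wes}
… ∩ ⟦sleepy⟧ = {Bob, Cara, Dan, Kim, Wes} ∩ {Dan, Gus, Wes, Zed} = {Dan, Wes}
So ⟦sleepy teacher that watched Bob above Zed⟧ = {Dan, Wes}.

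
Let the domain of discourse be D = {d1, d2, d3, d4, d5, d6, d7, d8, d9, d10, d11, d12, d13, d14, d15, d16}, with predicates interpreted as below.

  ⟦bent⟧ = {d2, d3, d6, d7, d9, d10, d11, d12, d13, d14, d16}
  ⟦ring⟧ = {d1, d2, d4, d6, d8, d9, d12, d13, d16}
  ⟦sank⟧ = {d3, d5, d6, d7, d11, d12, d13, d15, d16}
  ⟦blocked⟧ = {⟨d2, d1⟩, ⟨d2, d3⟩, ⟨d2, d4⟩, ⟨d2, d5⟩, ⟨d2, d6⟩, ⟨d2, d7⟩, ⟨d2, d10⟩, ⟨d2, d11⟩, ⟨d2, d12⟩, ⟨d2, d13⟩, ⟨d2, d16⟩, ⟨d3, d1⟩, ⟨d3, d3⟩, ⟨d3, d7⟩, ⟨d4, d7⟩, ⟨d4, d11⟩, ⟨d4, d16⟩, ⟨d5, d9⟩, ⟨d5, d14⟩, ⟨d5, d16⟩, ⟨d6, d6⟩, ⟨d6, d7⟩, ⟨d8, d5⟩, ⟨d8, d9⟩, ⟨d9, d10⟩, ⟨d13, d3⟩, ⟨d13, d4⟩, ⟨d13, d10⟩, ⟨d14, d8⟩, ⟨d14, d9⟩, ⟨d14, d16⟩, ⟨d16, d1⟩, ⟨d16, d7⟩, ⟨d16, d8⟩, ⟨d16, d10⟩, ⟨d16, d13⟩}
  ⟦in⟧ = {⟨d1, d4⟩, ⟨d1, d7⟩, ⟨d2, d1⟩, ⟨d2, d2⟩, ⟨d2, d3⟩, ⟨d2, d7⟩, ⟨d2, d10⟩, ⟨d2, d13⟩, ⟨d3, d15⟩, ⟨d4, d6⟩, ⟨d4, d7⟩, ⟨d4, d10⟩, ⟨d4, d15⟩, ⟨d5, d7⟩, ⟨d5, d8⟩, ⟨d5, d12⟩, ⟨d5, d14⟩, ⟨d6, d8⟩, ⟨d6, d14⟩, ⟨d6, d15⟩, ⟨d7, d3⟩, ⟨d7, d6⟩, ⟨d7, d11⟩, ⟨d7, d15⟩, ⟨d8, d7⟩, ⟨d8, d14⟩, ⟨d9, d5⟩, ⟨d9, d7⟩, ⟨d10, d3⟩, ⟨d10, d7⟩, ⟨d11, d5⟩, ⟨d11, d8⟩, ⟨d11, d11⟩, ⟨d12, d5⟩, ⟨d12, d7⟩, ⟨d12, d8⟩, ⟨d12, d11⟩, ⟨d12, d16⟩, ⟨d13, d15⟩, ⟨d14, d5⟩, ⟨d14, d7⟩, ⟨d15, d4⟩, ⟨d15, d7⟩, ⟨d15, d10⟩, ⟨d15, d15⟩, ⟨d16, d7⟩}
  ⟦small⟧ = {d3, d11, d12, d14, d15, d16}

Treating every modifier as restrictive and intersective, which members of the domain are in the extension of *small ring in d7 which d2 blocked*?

{d12, d16}

⟦in d7⟧ = {x : ⟨x, d7⟩ ∈ ⟦in⟧} = {d1, d2, d4, d5, d8, d9, d10, d12, d14, d15, d16}
⟦which d2 blocked⟧ = {x : ⟨d2, x⟩ ∈ ⟦blocked⟧} = {d1, d3, d4, d5, d6, d7, d10, d11, d12, d13, d16}
⟦ring⟧ = {d1, d2, d4, d6, d8, d9, d12, d13, d16}
… ∩ ⟦in d7⟧ = {d1, d2, d4, d6, d8, d9, d12, d13, d16} ∩ {d1, d2, d4, d5, d8, d9, d10, d12, d14, d15, d16} = {d1, d2, d4, d8, d9, d12, d16}
… ∩ ⟦which d2 blocked⟧ = {d1, d2, d4, d8, d9, d12, d16} ∩ {d1, d3, d4, d5, d6, d7, d10, d11, d12, d13, d16} = {d1, d4, d12, d16}
… ∩ ⟦small⟧ = {d1, d4, d12, d16} ∩ {d3, d11, d12, d14, d15, d16} = {d12, d16}
So ⟦small ring in d7 which d2 blocked⟧ = {d12, d16}.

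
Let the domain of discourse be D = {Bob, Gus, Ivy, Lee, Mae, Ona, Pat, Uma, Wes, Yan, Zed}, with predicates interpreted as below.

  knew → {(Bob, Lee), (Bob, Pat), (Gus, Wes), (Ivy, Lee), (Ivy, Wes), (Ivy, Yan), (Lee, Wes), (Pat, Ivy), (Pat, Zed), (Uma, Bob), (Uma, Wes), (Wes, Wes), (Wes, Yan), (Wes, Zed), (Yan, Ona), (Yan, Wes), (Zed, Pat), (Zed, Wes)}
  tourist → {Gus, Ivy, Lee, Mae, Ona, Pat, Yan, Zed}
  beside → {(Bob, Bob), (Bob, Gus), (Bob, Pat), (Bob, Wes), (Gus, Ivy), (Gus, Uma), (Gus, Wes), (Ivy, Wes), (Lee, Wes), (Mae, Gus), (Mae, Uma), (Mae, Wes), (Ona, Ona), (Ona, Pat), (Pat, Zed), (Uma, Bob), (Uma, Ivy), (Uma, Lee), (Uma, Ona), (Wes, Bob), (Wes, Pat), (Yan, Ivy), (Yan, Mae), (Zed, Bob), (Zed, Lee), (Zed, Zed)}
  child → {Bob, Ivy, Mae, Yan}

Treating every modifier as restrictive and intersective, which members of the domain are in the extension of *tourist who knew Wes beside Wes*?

⟦who knew Wes⟧ = {x : ⟨x, Wes⟩ ∈ ⟦knew⟧} = {Gus, Ivy, Lee, Uma, Wes, Yan, Zed}
⟦beside Wes⟧ = {x : ⟨x, Wes⟩ ∈ ⟦beside⟧} = {Bob, Gus, Ivy, Lee, Mae}
⟦tourist⟧ = {Gus, Ivy, Lee, Mae, Ona, Pat, Yan, Zed}
… ∩ ⟦who knew Wes⟧ = {Gus, Ivy, Lee, Mae, Ona, Pat, Yan, Zed} ∩ {Gus, Ivy, Lee, Uma, Wes, Yan, Zed} = {Gus, Ivy, Lee, Yan, Zed}
… ∩ ⟦beside Wes⟧ = {Gus, Ivy, Lee, Yan, Zed} ∩ {Bob, Gus, Ivy, Lee, Mae} = {Gus, Ivy, Lee}
So ⟦tourist who knew Wes beside Wes⟧ = {Gus, Ivy, Lee}.

{Gus, Ivy, Lee}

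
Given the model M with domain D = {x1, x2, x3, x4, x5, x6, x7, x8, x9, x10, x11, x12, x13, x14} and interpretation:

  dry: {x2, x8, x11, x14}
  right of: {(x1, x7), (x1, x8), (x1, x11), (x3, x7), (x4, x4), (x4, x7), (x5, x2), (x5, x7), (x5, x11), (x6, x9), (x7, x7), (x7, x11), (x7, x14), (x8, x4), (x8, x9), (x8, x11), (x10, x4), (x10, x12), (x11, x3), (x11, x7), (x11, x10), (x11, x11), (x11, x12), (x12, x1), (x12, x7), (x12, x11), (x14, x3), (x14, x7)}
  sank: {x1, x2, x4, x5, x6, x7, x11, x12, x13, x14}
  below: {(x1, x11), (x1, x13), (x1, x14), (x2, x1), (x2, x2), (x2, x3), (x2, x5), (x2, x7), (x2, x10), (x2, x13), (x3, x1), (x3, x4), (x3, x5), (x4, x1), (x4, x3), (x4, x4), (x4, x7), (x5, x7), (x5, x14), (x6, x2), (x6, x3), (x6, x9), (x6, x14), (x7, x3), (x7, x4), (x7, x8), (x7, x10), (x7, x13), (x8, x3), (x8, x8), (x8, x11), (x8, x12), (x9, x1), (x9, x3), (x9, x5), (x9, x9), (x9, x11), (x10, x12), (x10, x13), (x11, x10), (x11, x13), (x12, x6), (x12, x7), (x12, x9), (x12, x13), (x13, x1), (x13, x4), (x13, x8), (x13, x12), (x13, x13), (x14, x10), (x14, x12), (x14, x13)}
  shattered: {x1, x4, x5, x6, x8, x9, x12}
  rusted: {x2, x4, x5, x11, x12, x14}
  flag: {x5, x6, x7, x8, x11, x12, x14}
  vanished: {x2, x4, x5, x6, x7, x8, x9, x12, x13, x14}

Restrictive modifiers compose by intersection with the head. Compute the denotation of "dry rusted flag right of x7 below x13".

{x11, x14}

⟦right of x7⟧ = {x : ⟨x, x7⟩ ∈ ⟦right of⟧} = {x1, x3, x4, x5, x7, x11, x12, x14}
⟦below x13⟧ = {x : ⟨x, x13⟩ ∈ ⟦below⟧} = {x1, x2, x7, x10, x11, x12, x13, x14}
⟦flag⟧ = {x5, x6, x7, x8, x11, x12, x14}
… ∩ ⟦right of x7⟧ = {x5, x6, x7, x8, x11, x12, x14} ∩ {x1, x3, x4, x5, x7, x11, x12, x14} = {x5, x7, x11, x12, x14}
… ∩ ⟦below x13⟧ = {x5, x7, x11, x12, x14} ∩ {x1, x2, x7, x10, x11, x12, x13, x14} = {x7, x11, x12, x14}
… ∩ ⟦dry⟧ = {x7, x11, x12, x14} ∩ {x2, x8, x11, x14} = {x11, x14}
… ∩ ⟦rusted⟧ = {x11, x14} ∩ {x2, x4, x5, x11, x12, x14} = {x11, x14}
So ⟦dry rusted flag right of x7 below x13⟧ = {x11, x14}.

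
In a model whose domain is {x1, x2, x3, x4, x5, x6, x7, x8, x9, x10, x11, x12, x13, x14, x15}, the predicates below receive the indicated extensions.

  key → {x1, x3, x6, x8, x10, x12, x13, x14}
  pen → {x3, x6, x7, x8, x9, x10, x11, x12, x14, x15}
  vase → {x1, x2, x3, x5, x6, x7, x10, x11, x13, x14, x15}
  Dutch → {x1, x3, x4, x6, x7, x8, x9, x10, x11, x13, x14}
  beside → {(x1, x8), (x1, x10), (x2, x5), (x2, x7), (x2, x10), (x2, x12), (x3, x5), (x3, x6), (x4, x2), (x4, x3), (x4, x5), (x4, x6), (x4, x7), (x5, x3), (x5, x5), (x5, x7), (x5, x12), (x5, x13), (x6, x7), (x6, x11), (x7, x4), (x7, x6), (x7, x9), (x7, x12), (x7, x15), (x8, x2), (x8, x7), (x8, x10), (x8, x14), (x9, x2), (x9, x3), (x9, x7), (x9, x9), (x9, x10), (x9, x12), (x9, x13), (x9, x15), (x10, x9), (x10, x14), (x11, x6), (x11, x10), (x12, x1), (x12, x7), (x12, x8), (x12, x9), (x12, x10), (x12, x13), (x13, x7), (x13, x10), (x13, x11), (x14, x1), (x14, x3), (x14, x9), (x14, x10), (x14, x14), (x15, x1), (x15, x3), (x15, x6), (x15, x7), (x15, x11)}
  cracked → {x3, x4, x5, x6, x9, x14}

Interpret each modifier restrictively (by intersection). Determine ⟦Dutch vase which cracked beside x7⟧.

⟦which cracked⟧ = ⟦cracked⟧ = {x3, x4, x5, x6, x9, x14}
⟦beside x7⟧ = {x : ⟨x, x7⟩ ∈ ⟦beside⟧} = {x2, x4, x5, x6, x8, x9, x12, x13, x15}
⟦vase⟧ = {x1, x2, x3, x5, x6, x7, x10, x11, x13, x14, x15}
… ∩ ⟦which cracked⟧ = {x1, x2, x3, x5, x6, x7, x10, x11, x13, x14, x15} ∩ {x3, x4, x5, x6, x9, x14} = {x3, x5, x6, x14}
… ∩ ⟦beside x7⟧ = {x3, x5, x6, x14} ∩ {x2, x4, x5, x6, x8, x9, x12, x13, x15} = {x5, x6}
… ∩ ⟦Dutch⟧ = {x5, x6} ∩ {x1, x3, x4, x6, x7, x8, x9, x10, x11, x13, x14} = {x6}
So ⟦Dutch vase which cracked beside x7⟧ = {x6}.

{x6}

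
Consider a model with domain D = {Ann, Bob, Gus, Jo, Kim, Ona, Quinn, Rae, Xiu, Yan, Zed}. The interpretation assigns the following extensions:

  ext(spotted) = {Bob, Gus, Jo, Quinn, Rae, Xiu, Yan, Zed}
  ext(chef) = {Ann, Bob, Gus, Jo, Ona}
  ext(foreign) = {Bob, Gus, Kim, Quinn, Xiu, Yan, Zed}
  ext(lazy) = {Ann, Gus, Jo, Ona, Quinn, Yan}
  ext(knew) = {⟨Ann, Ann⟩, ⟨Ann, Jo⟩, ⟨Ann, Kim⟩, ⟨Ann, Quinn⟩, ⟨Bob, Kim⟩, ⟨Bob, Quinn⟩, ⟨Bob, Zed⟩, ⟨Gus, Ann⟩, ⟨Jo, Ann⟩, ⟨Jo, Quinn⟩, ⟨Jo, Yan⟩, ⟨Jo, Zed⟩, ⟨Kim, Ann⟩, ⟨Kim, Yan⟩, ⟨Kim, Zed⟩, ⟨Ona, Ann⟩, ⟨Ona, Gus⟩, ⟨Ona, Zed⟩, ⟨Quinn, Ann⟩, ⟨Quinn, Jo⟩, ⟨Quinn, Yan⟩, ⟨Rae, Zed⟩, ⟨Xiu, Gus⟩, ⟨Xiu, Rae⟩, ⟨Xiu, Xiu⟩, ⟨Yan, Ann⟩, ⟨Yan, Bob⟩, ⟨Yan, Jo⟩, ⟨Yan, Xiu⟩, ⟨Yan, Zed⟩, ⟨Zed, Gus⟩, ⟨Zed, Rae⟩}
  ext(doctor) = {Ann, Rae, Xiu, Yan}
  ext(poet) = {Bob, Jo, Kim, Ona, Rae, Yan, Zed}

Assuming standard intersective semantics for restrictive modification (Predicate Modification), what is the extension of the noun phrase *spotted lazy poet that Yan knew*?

{Jo}

⟦that Yan knew⟧ = {x : ⟨Yan, x⟩ ∈ ⟦knew⟧} = {Ann, Bob, Jo, Xiu, Zed}
⟦poet⟧ = {Bob, Jo, Kim, Ona, Rae, Yan, Zed}
… ∩ ⟦that Yan knew⟧ = {Bob, Jo, Kim, Ona, Rae, Yan, Zed} ∩ {Ann, Bob, Jo, Xiu, Zed} = {Bob, Jo, Zed}
… ∩ ⟦spotted⟧ = {Bob, Jo, Zed} ∩ {Bob, Gus, Jo, Quinn, Rae, Xiu, Yan, Zed} = {Bob, Jo, Zed}
… ∩ ⟦lazy⟧ = {Bob, Jo, Zed} ∩ {Ann, Gus, Jo, Ona, Quinn, Yan} = {Jo}
So ⟦spotted lazy poet that Yan knew⟧ = {Jo}.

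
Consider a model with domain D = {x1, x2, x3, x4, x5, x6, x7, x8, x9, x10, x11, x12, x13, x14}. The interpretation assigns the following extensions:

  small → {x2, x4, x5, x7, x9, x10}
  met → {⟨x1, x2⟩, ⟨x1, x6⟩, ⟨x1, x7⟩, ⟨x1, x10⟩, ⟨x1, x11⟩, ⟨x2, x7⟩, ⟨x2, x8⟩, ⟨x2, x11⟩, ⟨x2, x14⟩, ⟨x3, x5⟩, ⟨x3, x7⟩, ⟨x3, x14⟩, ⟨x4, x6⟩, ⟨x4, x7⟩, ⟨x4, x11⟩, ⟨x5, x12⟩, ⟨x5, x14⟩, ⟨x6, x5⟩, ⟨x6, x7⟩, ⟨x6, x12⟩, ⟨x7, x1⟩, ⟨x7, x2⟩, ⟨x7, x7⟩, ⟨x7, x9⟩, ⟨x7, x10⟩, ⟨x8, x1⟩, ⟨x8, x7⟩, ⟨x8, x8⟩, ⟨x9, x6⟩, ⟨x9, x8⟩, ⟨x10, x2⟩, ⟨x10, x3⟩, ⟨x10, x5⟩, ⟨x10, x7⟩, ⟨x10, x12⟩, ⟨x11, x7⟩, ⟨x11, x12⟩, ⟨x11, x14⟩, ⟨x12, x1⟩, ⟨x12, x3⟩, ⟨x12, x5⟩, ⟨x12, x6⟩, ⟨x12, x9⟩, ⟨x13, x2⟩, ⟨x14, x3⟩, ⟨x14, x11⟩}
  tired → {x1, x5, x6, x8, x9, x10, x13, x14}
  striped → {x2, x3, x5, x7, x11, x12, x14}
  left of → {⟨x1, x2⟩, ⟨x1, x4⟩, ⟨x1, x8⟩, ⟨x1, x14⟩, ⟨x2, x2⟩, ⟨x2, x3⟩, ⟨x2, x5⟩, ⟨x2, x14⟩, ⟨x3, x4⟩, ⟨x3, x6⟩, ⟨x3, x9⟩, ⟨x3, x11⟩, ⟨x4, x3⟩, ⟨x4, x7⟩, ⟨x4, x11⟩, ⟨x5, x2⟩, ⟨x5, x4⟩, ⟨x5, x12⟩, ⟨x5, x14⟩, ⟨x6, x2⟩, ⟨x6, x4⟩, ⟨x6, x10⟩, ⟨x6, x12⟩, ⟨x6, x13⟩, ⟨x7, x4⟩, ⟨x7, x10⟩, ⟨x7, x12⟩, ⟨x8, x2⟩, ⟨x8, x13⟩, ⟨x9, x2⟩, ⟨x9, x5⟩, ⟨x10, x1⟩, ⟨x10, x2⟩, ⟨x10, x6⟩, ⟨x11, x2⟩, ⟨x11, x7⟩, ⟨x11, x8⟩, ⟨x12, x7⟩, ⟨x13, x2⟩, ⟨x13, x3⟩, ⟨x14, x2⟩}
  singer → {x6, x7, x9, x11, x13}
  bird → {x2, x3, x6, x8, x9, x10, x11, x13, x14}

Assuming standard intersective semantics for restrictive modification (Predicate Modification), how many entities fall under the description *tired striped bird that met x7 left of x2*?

0

⟦that met x7⟧ = {x : ⟨x, x7⟩ ∈ ⟦met⟧} = {x1, x2, x3, x4, x6, x7, x8, x10, x11}
⟦left of x2⟧ = {x : ⟨x, x2⟩ ∈ ⟦left of⟧} = {x1, x2, x5, x6, x8, x9, x10, x11, x13, x14}
⟦bird⟧ = {x2, x3, x6, x8, x9, x10, x11, x13, x14}
… ∩ ⟦that met x7⟧ = {x2, x3, x6, x8, x9, x10, x11, x13, x14} ∩ {x1, x2, x3, x4, x6, x7, x8, x10, x11} = {x2, x3, x6, x8, x10, x11}
… ∩ ⟦left of x2⟧ = {x2, x3, x6, x8, x10, x11} ∩ {x1, x2, x5, x6, x8, x9, x10, x11, x13, x14} = {x2, x6, x8, x10, x11}
… ∩ ⟦tired⟧ = {x2, x6, x8, x10, x11} ∩ {x1, x5, x6, x8, x9, x10, x13, x14} = {x6, x8, x10}
… ∩ ⟦striped⟧ = {x6, x8, x10} ∩ {x2, x3, x5, x7, x11, x12, x14} = ∅
⟦tired striped bird that met x7 left of x2⟧ = ∅, so the cardinality is 0.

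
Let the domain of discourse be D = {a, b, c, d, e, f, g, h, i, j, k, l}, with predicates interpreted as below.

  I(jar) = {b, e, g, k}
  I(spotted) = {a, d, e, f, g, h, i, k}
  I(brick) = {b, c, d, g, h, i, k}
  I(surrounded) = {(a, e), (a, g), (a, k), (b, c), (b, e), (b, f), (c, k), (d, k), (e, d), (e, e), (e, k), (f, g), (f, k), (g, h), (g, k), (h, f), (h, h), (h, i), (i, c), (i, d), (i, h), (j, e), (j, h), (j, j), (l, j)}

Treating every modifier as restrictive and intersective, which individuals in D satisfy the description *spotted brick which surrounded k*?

⟦which surrounded k⟧ = {x : ⟨x, k⟩ ∈ ⟦surrounded⟧} = {a, c, d, e, f, g}
⟦brick⟧ = {b, c, d, g, h, i, k}
… ∩ ⟦which surrounded k⟧ = {b, c, d, g, h, i, k} ∩ {a, c, d, e, f, g} = {c, d, g}
… ∩ ⟦spotted⟧ = {c, d, g} ∩ {a, d, e, f, g, h, i, k} = {d, g}
So ⟦spotted brick which surrounded k⟧ = {d, g}.

{d, g}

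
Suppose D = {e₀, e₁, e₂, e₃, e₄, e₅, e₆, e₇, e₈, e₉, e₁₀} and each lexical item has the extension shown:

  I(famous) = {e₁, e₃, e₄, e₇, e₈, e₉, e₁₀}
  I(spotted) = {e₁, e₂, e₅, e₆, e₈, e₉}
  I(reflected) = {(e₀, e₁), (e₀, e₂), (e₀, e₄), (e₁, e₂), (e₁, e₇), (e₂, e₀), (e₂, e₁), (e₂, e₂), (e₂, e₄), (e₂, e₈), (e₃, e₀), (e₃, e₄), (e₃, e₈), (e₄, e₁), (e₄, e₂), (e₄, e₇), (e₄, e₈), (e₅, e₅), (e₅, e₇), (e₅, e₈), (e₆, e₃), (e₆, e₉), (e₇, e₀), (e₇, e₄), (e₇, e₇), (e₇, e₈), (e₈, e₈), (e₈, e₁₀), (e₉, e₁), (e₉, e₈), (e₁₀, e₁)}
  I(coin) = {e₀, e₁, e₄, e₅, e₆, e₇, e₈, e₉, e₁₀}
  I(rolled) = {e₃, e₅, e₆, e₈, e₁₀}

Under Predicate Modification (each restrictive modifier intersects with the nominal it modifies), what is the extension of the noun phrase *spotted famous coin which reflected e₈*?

⟦which reflected e₈⟧ = {x : ⟨x, e₈⟩ ∈ ⟦reflected⟧} = {e₂, e₃, e₄, e₅, e₇, e₈, e₉}
⟦coin⟧ = {e₀, e₁, e₄, e₅, e₆, e₇, e₈, e₉, e₁₀}
… ∩ ⟦which reflected e₈⟧ = {e₀, e₁, e₄, e₅, e₆, e₇, e₈, e₉, e₁₀} ∩ {e₂, e₃, e₄, e₅, e₇, e₈, e₉} = {e₄, e₅, e₇, e₈, e₉}
… ∩ ⟦spotted⟧ = {e₄, e₅, e₇, e₈, e₉} ∩ {e₁, e₂, e₅, e₆, e₈, e₉} = {e₅, e₈, e₉}
… ∩ ⟦famous⟧ = {e₅, e₈, e₉} ∩ {e₁, e₃, e₄, e₇, e₈, e₉, e₁₀} = {e₈, e₉}
So ⟦spotted famous coin which reflected e₈⟧ = {e₈, e₉}.

{e₈, e₉}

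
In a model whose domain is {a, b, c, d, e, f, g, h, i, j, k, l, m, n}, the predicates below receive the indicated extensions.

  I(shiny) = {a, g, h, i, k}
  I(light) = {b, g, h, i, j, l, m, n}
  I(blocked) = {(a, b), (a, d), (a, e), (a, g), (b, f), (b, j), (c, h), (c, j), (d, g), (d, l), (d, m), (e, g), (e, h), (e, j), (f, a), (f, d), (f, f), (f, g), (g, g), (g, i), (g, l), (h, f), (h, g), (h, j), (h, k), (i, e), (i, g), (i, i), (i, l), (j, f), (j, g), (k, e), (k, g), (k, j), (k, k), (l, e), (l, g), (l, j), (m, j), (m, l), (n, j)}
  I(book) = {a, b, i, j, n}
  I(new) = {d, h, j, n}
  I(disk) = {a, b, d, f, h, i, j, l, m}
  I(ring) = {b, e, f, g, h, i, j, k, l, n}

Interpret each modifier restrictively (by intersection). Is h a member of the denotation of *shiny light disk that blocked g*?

⟦that blocked g⟧ = {x : ⟨x, g⟩ ∈ ⟦blocked⟧} = {a, d, e, f, g, h, i, j, k, l}
⟦disk⟧ = {a, b, d, f, h, i, j, l, m}
… ∩ ⟦that blocked g⟧ = {a, b, d, f, h, i, j, l, m} ∩ {a, d, e, f, g, h, i, j, k, l} = {a, d, f, h, i, j, l}
… ∩ ⟦shiny⟧ = {a, d, f, h, i, j, l} ∩ {a, g, h, i, k} = {a, h, i}
… ∩ ⟦light⟧ = {a, h, i} ∩ {b, g, h, i, j, l, m, n} = {h, i}
⟦shiny light disk that blocked g⟧ = {h, i}; h ∈ this set.

yes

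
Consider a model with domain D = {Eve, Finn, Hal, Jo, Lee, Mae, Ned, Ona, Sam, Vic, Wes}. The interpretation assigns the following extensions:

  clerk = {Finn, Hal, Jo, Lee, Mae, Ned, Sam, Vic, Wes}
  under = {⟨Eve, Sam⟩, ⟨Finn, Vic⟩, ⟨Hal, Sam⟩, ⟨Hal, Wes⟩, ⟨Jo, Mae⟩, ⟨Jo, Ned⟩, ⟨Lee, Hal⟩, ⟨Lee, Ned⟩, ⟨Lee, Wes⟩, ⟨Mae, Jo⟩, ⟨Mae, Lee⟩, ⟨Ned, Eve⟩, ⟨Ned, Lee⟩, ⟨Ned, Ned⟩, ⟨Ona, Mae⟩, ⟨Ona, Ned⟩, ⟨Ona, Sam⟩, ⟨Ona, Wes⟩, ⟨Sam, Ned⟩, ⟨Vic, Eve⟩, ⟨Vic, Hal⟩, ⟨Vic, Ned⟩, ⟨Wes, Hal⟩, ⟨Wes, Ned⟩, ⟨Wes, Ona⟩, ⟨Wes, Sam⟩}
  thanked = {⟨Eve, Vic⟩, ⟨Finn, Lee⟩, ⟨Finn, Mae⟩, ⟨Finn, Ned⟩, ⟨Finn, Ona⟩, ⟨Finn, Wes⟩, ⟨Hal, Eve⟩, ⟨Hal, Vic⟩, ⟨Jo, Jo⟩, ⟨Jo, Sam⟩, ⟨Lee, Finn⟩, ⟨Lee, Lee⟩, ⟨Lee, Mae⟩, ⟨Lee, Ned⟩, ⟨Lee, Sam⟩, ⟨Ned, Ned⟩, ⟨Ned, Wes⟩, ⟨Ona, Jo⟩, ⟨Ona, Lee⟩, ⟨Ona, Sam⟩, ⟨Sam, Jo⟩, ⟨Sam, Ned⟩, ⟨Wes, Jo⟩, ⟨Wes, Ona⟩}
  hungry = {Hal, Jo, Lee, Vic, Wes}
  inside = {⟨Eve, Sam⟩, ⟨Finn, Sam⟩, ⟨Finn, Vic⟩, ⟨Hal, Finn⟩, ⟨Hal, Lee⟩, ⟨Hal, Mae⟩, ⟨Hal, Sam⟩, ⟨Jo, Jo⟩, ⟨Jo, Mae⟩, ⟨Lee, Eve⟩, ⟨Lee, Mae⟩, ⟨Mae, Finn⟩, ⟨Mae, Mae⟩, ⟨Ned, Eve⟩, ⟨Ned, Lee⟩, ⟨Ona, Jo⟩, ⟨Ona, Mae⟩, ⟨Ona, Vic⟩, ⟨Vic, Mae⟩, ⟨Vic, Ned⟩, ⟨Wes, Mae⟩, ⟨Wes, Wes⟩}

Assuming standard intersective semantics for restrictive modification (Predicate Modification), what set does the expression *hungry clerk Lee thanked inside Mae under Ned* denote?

⟦Lee thanked⟧ = {x : ⟨Lee, x⟩ ∈ ⟦thanked⟧} = {Finn, Lee, Mae, Ned, Sam}
⟦inside Mae⟧ = {x : ⟨x, Mae⟩ ∈ ⟦inside⟧} = {Hal, Jo, Lee, Mae, Ona, Vic, Wes}
⟦under Ned⟧ = {x : ⟨x, Ned⟩ ∈ ⟦under⟧} = {Jo, Lee, Ned, Ona, Sam, Vic, Wes}
⟦clerk⟧ = {Finn, Hal, Jo, Lee, Mae, Ned, Sam, Vic, Wes}
… ∩ ⟦Lee thanked⟧ = {Finn, Hal, Jo, Lee, Mae, Ned, Sam, Vic, Wes} ∩ {Finn, Lee, Mae, Ned, Sam} = {Finn, Lee, Mae, Ned, Sam}
… ∩ ⟦inside Mae⟧ = {Finn, Lee, Mae, Ned, Sam} ∩ {Hal, Jo, Lee, Mae, Ona, Vic, Wes} = {Lee, Mae}
… ∩ ⟦under Ned⟧ = {Lee, Mae} ∩ {Jo, Lee, Ned, Ona, Sam, Vic, Wes} = {Lee}
… ∩ ⟦hungry⟧ = {Lee} ∩ {Hal, Jo, Lee, Vic, Wes} = {Lee}
So ⟦hungry clerk Lee thanked inside Mae under Ned⟧ = {Lee}.

{Lee}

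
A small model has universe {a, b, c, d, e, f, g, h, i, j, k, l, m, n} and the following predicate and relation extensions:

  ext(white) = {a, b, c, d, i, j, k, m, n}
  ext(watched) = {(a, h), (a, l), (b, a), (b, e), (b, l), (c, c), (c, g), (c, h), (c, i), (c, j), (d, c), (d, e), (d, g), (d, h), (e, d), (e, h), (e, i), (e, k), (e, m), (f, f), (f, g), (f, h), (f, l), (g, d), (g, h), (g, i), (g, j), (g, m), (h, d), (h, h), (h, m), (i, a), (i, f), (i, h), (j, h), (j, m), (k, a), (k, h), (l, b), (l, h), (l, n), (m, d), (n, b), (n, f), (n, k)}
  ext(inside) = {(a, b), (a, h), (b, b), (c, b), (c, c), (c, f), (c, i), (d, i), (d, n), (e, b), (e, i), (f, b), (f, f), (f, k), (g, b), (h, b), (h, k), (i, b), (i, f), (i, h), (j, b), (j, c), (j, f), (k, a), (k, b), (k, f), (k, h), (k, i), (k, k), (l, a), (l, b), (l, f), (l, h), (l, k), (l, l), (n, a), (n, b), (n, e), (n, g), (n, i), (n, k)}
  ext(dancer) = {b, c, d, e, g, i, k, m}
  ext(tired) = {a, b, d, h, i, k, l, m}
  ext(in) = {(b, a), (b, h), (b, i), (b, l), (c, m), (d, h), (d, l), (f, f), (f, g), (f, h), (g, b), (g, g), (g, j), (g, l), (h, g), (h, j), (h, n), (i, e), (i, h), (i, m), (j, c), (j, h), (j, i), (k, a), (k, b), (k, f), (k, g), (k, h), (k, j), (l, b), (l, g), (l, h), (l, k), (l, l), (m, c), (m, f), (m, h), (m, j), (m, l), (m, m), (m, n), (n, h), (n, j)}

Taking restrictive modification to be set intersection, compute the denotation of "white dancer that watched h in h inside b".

⟦that watched h⟧ = {x : ⟨x, h⟩ ∈ ⟦watched⟧} = {a, c, d, e, f, g, h, i, j, k, l}
⟦in h⟧ = {x : ⟨x, h⟩ ∈ ⟦in⟧} = {b, d, f, i, j, k, l, m, n}
⟦inside b⟧ = {x : ⟨x, b⟩ ∈ ⟦inside⟧} = {a, b, c, e, f, g, h, i, j, k, l, n}
⟦dancer⟧ = {b, c, d, e, g, i, k, m}
… ∩ ⟦that watched h⟧ = {b, c, d, e, g, i, k, m} ∩ {a, c, d, e, f, g, h, i, j, k, l} = {c, d, e, g, i, k}
… ∩ ⟦in h⟧ = {c, d, e, g, i, k} ∩ {b, d, f, i, j, k, l, m, n} = {d, i, k}
… ∩ ⟦inside b⟧ = {d, i, k} ∩ {a, b, c, e, f, g, h, i, j, k, l, n} = {i, k}
… ∩ ⟦white⟧ = {i, k} ∩ {a, b, c, d, i, j, k, m, n} = {i, k}
So ⟦white dancer that watched h in h inside b⟧ = {i, k}.

{i, k}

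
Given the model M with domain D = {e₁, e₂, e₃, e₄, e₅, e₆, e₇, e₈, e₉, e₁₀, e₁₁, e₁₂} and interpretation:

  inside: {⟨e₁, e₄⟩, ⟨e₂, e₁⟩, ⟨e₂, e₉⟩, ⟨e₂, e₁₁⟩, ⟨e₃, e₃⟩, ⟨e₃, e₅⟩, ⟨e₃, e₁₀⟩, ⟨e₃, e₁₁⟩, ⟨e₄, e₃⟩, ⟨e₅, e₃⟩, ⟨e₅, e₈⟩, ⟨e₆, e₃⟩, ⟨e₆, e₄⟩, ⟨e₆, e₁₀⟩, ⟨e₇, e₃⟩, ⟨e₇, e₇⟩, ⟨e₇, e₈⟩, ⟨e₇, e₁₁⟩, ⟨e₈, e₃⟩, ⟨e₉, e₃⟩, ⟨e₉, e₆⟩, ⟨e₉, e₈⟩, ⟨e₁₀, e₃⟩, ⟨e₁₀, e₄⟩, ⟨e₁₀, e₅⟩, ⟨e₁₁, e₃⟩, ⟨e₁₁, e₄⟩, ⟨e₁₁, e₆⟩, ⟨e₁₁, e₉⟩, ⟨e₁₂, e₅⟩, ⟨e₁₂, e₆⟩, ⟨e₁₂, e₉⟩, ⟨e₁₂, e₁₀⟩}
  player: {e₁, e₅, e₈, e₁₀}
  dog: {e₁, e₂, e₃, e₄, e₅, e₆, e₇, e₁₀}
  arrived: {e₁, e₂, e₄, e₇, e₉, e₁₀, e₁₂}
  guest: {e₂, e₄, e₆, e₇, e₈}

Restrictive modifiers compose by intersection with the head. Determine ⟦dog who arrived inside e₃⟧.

⟦who arrived⟧ = ⟦arrived⟧ = {e₁, e₂, e₄, e₇, e₉, e₁₀, e₁₂}
⟦inside e₃⟧ = {x : ⟨x, e₃⟩ ∈ ⟦inside⟧} = {e₃, e₄, e₅, e₆, e₇, e₈, e₉, e₁₀, e₁₁}
⟦dog⟧ = {e₁, e₂, e₃, e₄, e₅, e₆, e₇, e₁₀}
… ∩ ⟦who arrived⟧ = {e₁, e₂, e₃, e₄, e₅, e₆, e₇, e₁₀} ∩ {e₁, e₂, e₄, e₇, e₉, e₁₀, e₁₂} = {e₁, e₂, e₄, e₇, e₁₀}
… ∩ ⟦inside e₃⟧ = {e₁, e₂, e₄, e₇, e₁₀} ∩ {e₃, e₄, e₅, e₆, e₇, e₈, e₉, e₁₀, e₁₁} = {e₄, e₇, e₁₀}
So ⟦dog who arrived inside e₃⟧ = {e₄, e₇, e₁₀}.

{e₄, e₇, e₁₀}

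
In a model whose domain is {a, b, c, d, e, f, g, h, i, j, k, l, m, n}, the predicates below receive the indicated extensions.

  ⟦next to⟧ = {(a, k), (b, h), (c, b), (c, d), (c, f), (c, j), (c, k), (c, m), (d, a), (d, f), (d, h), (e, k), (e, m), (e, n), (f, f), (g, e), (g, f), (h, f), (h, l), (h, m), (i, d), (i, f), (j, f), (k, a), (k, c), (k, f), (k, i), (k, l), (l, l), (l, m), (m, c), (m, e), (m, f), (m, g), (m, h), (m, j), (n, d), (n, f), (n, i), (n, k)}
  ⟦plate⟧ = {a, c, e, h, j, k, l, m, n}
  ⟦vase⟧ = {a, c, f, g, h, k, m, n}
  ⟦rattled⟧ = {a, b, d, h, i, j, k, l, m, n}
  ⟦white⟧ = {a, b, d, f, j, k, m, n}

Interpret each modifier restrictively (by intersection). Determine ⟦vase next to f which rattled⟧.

⟦next to f⟧ = {x : ⟨x, f⟩ ∈ ⟦next to⟧} = {c, d, f, g, h, i, j, k, m, n}
⟦which rattled⟧ = ⟦rattled⟧ = {a, b, d, h, i, j, k, l, m, n}
⟦vase⟧ = {a, c, f, g, h, k, m, n}
… ∩ ⟦next to f⟧ = {a, c, f, g, h, k, m, n} ∩ {c, d, f, g, h, i, j, k, m, n} = {c, f, g, h, k, m, n}
… ∩ ⟦which rattled⟧ = {c, f, g, h, k, m, n} ∩ {a, b, d, h, i, j, k, l, m, n} = {h, k, m, n}
So ⟦vase next to f which rattled⟧ = {h, k, m, n}.

{h, k, m, n}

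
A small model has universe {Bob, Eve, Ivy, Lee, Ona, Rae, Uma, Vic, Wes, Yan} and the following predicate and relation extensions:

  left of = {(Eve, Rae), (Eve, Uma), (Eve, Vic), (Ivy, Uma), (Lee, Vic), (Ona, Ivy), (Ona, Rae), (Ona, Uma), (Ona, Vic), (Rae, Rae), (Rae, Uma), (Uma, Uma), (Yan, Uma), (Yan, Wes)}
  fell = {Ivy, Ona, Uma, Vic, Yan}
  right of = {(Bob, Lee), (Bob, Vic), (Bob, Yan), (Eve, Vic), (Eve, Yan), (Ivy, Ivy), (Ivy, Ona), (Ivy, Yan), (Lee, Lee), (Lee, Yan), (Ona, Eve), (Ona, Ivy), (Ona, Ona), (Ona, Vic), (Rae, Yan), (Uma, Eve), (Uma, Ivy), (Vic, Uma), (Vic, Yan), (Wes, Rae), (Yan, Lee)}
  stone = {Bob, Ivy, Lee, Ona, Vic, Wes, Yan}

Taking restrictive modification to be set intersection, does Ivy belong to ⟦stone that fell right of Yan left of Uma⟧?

yes

⟦that fell⟧ = ⟦fell⟧ = {Ivy, Ona, Uma, Vic, Yan}
⟦right of Yan⟧ = {x : ⟨x, Yan⟩ ∈ ⟦right of⟧} = {Bob, Eve, Ivy, Lee, Rae, Vic}
⟦left of Uma⟧ = {x : ⟨x, Uma⟩ ∈ ⟦left of⟧} = {Eve, Ivy, Ona, Rae, Uma, Yan}
⟦stone⟧ = {Bob, Ivy, Lee, Ona, Vic, Wes, Yan}
… ∩ ⟦that fell⟧ = {Bob, Ivy, Lee, Ona, Vic, Wes, Yan} ∩ {Ivy, Ona, Uma, Vic, Yan} = {Ivy, Ona, Vic, Yan}
… ∩ ⟦right of Yan⟧ = {Ivy, Ona, Vic, Yan} ∩ {Bob, Eve, Ivy, Lee, Rae, Vic} = {Ivy, Vic}
… ∩ ⟦left of Uma⟧ = {Ivy, Vic} ∩ {Eve, Ivy, Ona, Rae, Uma, Yan} = {Ivy}
⟦stone that fell right of Yan left of Uma⟧ = {Ivy}; Ivy ∈ this set.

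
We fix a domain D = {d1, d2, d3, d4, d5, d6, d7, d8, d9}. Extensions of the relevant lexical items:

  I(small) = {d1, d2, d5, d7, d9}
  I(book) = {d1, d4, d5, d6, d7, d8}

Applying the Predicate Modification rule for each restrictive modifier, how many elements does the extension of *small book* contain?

⟦book⟧ = {d1, d4, d5, d6, d7, d8}
… ∩ ⟦small⟧ = {d1, d4, d5, d6, d7, d8} ∩ {d1, d2, d5, d7, d9} = {d1, d5, d7}
⟦small book⟧ = {d1, d5, d7}, so the cardinality is 3.

3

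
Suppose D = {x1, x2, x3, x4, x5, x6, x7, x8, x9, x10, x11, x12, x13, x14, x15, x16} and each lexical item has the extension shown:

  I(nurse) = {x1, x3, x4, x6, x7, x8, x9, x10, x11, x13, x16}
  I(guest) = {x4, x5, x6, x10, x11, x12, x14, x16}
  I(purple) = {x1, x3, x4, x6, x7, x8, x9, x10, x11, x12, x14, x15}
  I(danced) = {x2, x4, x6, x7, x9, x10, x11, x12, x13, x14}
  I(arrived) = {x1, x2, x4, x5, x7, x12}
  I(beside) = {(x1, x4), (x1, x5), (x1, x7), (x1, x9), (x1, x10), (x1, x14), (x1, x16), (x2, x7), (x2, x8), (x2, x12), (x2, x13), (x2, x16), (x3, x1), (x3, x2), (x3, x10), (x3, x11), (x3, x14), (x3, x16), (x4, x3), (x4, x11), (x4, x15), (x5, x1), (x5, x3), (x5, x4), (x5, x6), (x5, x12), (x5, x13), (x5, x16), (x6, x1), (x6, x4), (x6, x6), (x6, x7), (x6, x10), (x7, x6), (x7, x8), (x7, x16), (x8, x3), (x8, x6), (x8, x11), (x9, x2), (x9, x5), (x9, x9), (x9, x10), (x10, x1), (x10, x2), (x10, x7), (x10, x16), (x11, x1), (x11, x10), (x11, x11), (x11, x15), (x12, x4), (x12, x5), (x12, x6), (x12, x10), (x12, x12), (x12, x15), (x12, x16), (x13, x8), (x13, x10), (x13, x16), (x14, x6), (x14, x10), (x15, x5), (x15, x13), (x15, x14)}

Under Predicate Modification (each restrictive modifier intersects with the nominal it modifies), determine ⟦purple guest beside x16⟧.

⟦beside x16⟧ = {x : ⟨x, x16⟩ ∈ ⟦beside⟧} = {x1, x2, x3, x5, x7, x10, x12, x13}
⟦guest⟧ = {x4, x5, x6, x10, x11, x12, x14, x16}
… ∩ ⟦beside x16⟧ = {x4, x5, x6, x10, x11, x12, x14, x16} ∩ {x1, x2, x3, x5, x7, x10, x12, x13} = {x5, x10, x12}
… ∩ ⟦purple⟧ = {x5, x10, x12} ∩ {x1, x3, x4, x6, x7, x8, x9, x10, x11, x12, x14, x15} = {x10, x12}
So ⟦purple guest beside x16⟧ = {x10, x12}.

{x10, x12}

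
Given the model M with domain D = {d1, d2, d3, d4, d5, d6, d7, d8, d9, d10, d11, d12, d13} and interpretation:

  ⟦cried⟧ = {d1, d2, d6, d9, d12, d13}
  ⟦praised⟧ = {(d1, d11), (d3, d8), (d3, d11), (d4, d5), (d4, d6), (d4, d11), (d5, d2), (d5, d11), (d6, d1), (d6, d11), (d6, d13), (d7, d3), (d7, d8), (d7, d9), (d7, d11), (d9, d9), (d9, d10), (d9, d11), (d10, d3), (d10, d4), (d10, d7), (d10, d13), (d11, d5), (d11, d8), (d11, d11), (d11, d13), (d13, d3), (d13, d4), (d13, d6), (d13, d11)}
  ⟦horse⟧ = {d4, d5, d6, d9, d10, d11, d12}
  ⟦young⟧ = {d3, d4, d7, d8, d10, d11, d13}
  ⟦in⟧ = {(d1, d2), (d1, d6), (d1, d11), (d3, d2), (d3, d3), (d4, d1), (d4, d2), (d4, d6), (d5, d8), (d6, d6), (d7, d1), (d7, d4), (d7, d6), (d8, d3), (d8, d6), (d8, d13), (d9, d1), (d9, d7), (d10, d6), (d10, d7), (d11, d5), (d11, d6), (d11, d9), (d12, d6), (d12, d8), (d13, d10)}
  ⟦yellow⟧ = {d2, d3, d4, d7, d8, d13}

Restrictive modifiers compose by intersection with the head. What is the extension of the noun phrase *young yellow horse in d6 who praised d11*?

⟦in d6⟧ = {x : ⟨x, d6⟩ ∈ ⟦in⟧} = {d1, d4, d6, d7, d8, d10, d11, d12}
⟦who praised d11⟧ = {x : ⟨x, d11⟩ ∈ ⟦praised⟧} = {d1, d3, d4, d5, d6, d7, d9, d11, d13}
⟦horse⟧ = {d4, d5, d6, d9, d10, d11, d12}
… ∩ ⟦in d6⟧ = {d4, d5, d6, d9, d10, d11, d12} ∩ {d1, d4, d6, d7, d8, d10, d11, d12} = {d4, d6, d10, d11, d12}
… ∩ ⟦who praised d11⟧ = {d4, d6, d10, d11, d12} ∩ {d1, d3, d4, d5, d6, d7, d9, d11, d13} = {d4, d6, d11}
… ∩ ⟦young⟧ = {d4, d6, d11} ∩ {d3, d4, d7, d8, d10, d11, d13} = {d4, d11}
… ∩ ⟦yellow⟧ = {d4, d11} ∩ {d2, d3, d4, d7, d8, d13} = {d4}
So ⟦young yellow horse in d6 who praised d11⟧ = {d4}.

{d4}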